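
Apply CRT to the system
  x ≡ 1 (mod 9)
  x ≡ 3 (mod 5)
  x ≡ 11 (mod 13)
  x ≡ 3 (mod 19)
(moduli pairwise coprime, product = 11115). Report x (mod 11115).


Product of moduli M = 9 · 5 · 13 · 19 = 11115.
Merge one congruence at a time:
  Start: x ≡ 1 (mod 9).
  Combine with x ≡ 3 (mod 5); new modulus lcm = 45.
    Write x = 1 + 9·t and substitute into x ≡ 3 (mod 5): 9·t ≡ 3 − 1 = 2 (mod 5).
    Reduce coefficients mod 5: 4·t ≡ 2 (mod 5).
    The inverse of 4 mod 5 is 4 (since 4·4 = 16 = 3·5 + 1), so t ≡ 4·2 = 8 ≡ 3 (mod 5).
    Then x = 1 + 9·3 = 28, valid modulo lcm(9, 5) = 45: x ≡ 28 (mod 45).
  Combine with x ≡ 11 (mod 13); new modulus lcm = 585.
    Write x = 28 + 45·t and substitute into x ≡ 11 (mod 13): 45·t ≡ 11 − 28 = -17 (mod 13).
    Reduce coefficients mod 13: 6·t ≡ 9 (mod 13).
    The inverse of 6 mod 13 is 11 (since 6·11 = 66 = 5·13 + 1), so t ≡ 11·9 = 99 ≡ 8 (mod 13).
    Then x = 28 + 45·8 = 388, valid modulo lcm(45, 13) = 585: x ≡ 388 (mod 585).
  Combine with x ≡ 3 (mod 19); new modulus lcm = 11115.
    Write x = 388 + 585·t and substitute into x ≡ 3 (mod 19): 585·t ≡ 3 − 388 = -385 (mod 19).
    Reduce coefficients mod 19: 15·t ≡ 14 (mod 19).
    The inverse of 15 mod 19 is 14 (since 15·14 = 210 = 11·19 + 1), so t ≡ 14·14 = 196 ≡ 6 (mod 19).
    Then x = 388 + 585·6 = 3898, valid modulo lcm(585, 19) = 11115: x ≡ 3898 (mod 11115).
Verify against each original: 3898 mod 9 = 1, 3898 mod 5 = 3, 3898 mod 13 = 11, 3898 mod 19 = 3.

x ≡ 3898 (mod 11115).


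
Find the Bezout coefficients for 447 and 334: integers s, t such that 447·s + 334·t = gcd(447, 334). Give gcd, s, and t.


Euclidean algorithm on (447, 334) — divide until remainder is 0:
  447 = 1 · 334 + 113
  334 = 2 · 113 + 108
  113 = 1 · 108 + 5
  108 = 21 · 5 + 3
  5 = 1 · 3 + 2
  3 = 1 · 2 + 1
  2 = 2 · 1 + 0
gcd(447, 334) = 1.
Track Bezout coefficients alongside the remainders: start with r₀ = 447 = a·1 + b·0 (s = 1, t = 0) and r₁ = 334 = a·0 + b·1 (s = 0, t = 1); each new remainder r_{k+1} = r_{k-1} − q_k·r_k inherits s_{k+1} = s_{k-1} − q_k·s_k, t_{k+1} = t_{k-1} − q_k·t_k, so r_k = a·s_k + b·t_k at every step:
  q = 1: r = 113, s = 1 − 1·0 = 1, t = 0 − 1·1 = -1  (check: 447·1 + 334·(-1) = 113)
  q = 2: r = 108, s = 0 − 2·1 = -2, t = 1 − 2·(-1) = 3  (check: 447·(-2) + 334·3 = 108)
  q = 1: r = 5, s = 1 − 1·(-2) = 3, t = -1 − 1·3 = -4  (check: 447·3 + 334·(-4) = 5)
  q = 21: r = 3, s = -2 − 21·3 = -65, t = 3 − 21·(-4) = 87  (check: 447·(-65) + 334·87 = 3)
  q = 1: r = 2, s = 3 − 1·(-65) = 68, t = -4 − 1·87 = -91  (check: 447·68 + 334·(-91) = 2)
  q = 1: r = 1, s = -65 − 1·68 = -133, t = 87 − 1·(-91) = 178  (check: 447·(-133) + 334·178 = 1)
The row with r = 1 (the gcd) gives the Bezout coefficients s = -133, t = 178.
Result: 447 · (-133) + 334 · (178) = 1.

gcd(447, 334) = 1; s = -133, t = 178 (check: 447·(-133) + 334·178 = 1).


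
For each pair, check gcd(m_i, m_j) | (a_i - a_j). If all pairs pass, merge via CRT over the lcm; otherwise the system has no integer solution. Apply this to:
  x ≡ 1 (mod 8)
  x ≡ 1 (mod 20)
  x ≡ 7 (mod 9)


Moduli 8, 20, 9 are not pairwise coprime, so CRT works modulo lcm(m_i) when all pairwise compatibility conditions hold.
Pairwise compatibility: gcd(m_i, m_j) must divide a_i - a_j for every pair.
Merge one congruence at a time:
  Start: x ≡ 1 (mod 8).
  Combine with x ≡ 1 (mod 20): gcd(8, 20) = 4; 1 - 1 = 0, which IS divisible by 4, so compatible.
    Write x = 1 + 8·t and substitute into x ≡ 1 (mod 20): 8·t ≡ 1 − 1 = 0 (mod 20).
    Divide the congruence (and modulus) by g = 4: 2·t ≡ 0 (mod 5).
    The inverse of 2 mod 5 is 3 (since 2·3 = 6 = 1·5 + 1), so t ≡ 3·0 = 0 ≡ 0 (mod 5).
    Then x = 1 + 8·0 = 1, valid modulo lcm(8, 20) = 40: x ≡ 1 (mod 40).
  Combine with x ≡ 7 (mod 9): gcd(40, 9) = 1; 7 - 1 = 6, which IS divisible by 1, so compatible.
    Write x = 1 + 40·t and substitute into x ≡ 7 (mod 9): 40·t ≡ 7 − 1 = 6 (mod 9).
    Reduce coefficients mod 9: 4·t ≡ 6 (mod 9).
    The inverse of 4 mod 9 is 7 (since 4·7 = 28 = 3·9 + 1), so t ≡ 7·6 = 42 ≡ 6 (mod 9).
    Then x = 1 + 40·6 = 241, valid modulo lcm(40, 9) = 360: x ≡ 241 (mod 360).
Verify: 241 mod 8 = 1, 241 mod 20 = 1, 241 mod 9 = 7.

x ≡ 241 (mod 360).


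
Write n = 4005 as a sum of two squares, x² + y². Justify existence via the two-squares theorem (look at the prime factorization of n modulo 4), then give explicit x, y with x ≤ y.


Step 1: Factor n = 4005 = 3^2 · 5 · 89.
Step 2: Check the mod-4 condition on each prime factor: 3 ≡ 3 (mod 4), exponent 2 (must be even); 5 ≡ 1 (mod 4), exponent 1; 89 ≡ 1 (mod 4), exponent 1.
All primes ≡ 3 (mod 4) appear to even exponent (or don't appear), so by the two-squares theorem n IS expressible as a sum of two squares.
Step 3: Build a representation. Group n = k² · m with k = 3 and m = 5 · 89 = 445 (a product of primes ≡ 1 (mod 4)); a representation of m scales to one of n via (k·x)² + (k·y)² = k²(x² + y²). Each prime p ≡ 1 (mod 4) is itself a sum of two squares; find a² by testing p − a² for a perfect square:
  5: 5 − 1² = 4 = 2² ⇒ 5 = 1² + 2².
  89: 89 − 1² = 88, 89 − 2² = 85, 89 − 3² = 80, 89 − 4² = 73, 89 − 5² = 64 = 8² ⇒ 89 = 5² + 8².
  Combine using the Brahmagupta–Fibonacci identity (a² + b²)(c² + d²) = (ac − bd)² + (ad + bc)² = (ac + bd)² + (ad − bc)²:
  5 · 89 = 445: from (1² + 2²)(5² + 8²), take (1·5 − 2·8, 1·8 + 2·5) = (5 − 16, 8 + 10) = (-11, 18); dropping signs (only squares matter) gives (11, 18); check 11² + 18² = 121 + 324 = 445 ✓.
  Scale by k = 3: (3·11, 3·18) = (33, 54).
Step 4: Order so x ≤ y and verify: 33² + 54² = 1089 + 2916 = 4005 = n. ✓

n = 4005 = 33² + 54² (one valid representation with x ≤ y).


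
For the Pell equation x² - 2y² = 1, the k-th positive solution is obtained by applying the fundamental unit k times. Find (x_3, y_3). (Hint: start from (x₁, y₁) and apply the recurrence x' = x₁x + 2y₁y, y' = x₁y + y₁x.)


Step 1: Find the fundamental solution (x₁, y₁) of x² - 2y² = 1.
  Expand √2 as a continued fraction. a₀ = ⌊√2⌋ = 1; iterate m_{k+1} = d_k·a_k − m_k, d_{k+1} = (2 − m_{k+1}²)/d_k, a_{k+1} = ⌊(a₀ + m_{k+1})/d_{k+1}⌋ (starting m₀ = 0, d₀ = 1), with convergents p_k = a_k·p_{k-1} + p_{k-2}, q_k = a_k·q_{k-1} + q_{k-2} (p₋₁ = 1, q₋₁ = 0):
  k = 0: a₀ = 1; p₀/q₀ = 1/1; p₀² − 2·q₀² = 1 − 2 = -1.
  k = 1: m = 1, d = 1, a = ⌊(1 + 1)/1⌋ = 2; p/q = (2·1 + 1)/(2·1 + 0) = 3/2; p² − 2·q² = 9 − 8 = 1.
  The first convergent with p² − 2·q² = 1 gives the fundamental solution (x₁, y₁) = (3, 2).
Step 2: Apply the recurrence (x_{n+1}, y_{n+1}) = (x₁x_n + 2y₁y_n, x₁y_n + y₁x_n) repeatedly.
  From (x_1, y_1) = (3, 2): x_2 = 3·3 + 2·2·2 = 17; y_2 = 3·2 + 2·3 = 12.
  From (x_2, y_2) = (17, 12): x_3 = 3·17 + 2·2·12 = 99; y_3 = 3·12 + 2·17 = 70.
Step 3: Verify x_3² - 2·y_3² = 9801 - 9800 = 1 (should be 1). ✓

(x_1, y_1) = (3, 2); (x_3, y_3) = (99, 70).


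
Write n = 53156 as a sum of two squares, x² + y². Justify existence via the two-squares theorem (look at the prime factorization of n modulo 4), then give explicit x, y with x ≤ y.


Step 1: Factor n = 53156 = 2^2 · 97 · 137.
Step 2: Check the mod-4 condition on each prime factor: 2 = 2 (special); 97 ≡ 1 (mod 4), exponent 1; 137 ≡ 1 (mod 4), exponent 1.
All primes ≡ 3 (mod 4) appear to even exponent (or don't appear), so by the two-squares theorem n IS expressible as a sum of two squares.
Step 3: Build a representation. Group n = k² · m with k = 2 and m = 97 · 137 = 13289 (a product of primes ≡ 1 (mod 4)); a representation of m scales to one of n via (k·x)² + (k·y)² = k²(x² + y²). Each prime p ≡ 1 (mod 4) is itself a sum of two squares; find a² by testing p − a² for a perfect square:
  97: 97 − 1² = 96, 97 − 2² = 93, 97 − 3² = 88, 97 − 4² = 81 = 9² ⇒ 97 = 4² + 9².
  137: 137 − 1² = 136, 137 − 2² = 133, 137 − 3² = 128, 137 − 4² = 121 = 11² ⇒ 137 = 4² + 11².
  Combine using the Brahmagupta–Fibonacci identity (a² + b²)(c² + d²) = (ac − bd)² + (ad + bc)² = (ac + bd)² + (ad − bc)²:
  97 · 137 = 13289: from (4² + 9²)(4² + 11²), take (4·4 − 9·11, 4·11 + 9·4) = (16 − 99, 44 + 36) = (-83, 80); dropping signs (only squares matter) gives (83, 80); check 83² + 80² = 6889 + 6400 = 13289 ✓.
  Scale by k = 2: (2·83, 2·80) = (166, 160).
Step 4: Order so x ≤ y and verify: 160² + 166² = 25600 + 27556 = 53156 = n. ✓

n = 53156 = 160² + 166² (one valid representation with x ≤ y).


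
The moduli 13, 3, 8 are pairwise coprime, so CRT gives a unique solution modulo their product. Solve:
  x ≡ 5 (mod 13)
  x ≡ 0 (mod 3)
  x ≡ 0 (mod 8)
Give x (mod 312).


Moduli 13, 3, 8 are pairwise coprime; by CRT there is a unique solution modulo M = 13 · 3 · 8 = 312.
Solve pairwise, accumulating the modulus:
  Start with x ≡ 5 (mod 13).
  Combine with x ≡ 0 (mod 3): since gcd(13, 3) = 1, we get a unique residue mod 39.
    Write x = 5 + 13·t and substitute into x ≡ 0 (mod 3): 13·t ≡ 0 − 5 = -5 (mod 3).
    Reduce coefficients mod 3: 1·t ≡ 1 (mod 3).
    So t ≡ 1 (mod 3).
    Then x = 5 + 13·1 = 18, valid modulo lcm(13, 3) = 39: x ≡ 18 (mod 39).
  Combine with x ≡ 0 (mod 8): since gcd(39, 8) = 1, we get a unique residue mod 312.
    Write x = 18 + 39·t and substitute into x ≡ 0 (mod 8): 39·t ≡ 0 − 18 = -18 (mod 8).
    Reduce coefficients mod 8: 7·t ≡ 6 (mod 8).
    The inverse of 7 mod 8 is 7 (since 7·7 = 49 = 6·8 + 1), so t ≡ 7·6 = 42 ≡ 2 (mod 8).
    Then x = 18 + 39·2 = 96, valid modulo lcm(39, 8) = 312: x ≡ 96 (mod 312).
Verify: 96 mod 13 = 5 ✓, 96 mod 3 = 0 ✓, 96 mod 8 = 0 ✓.

x ≡ 96 (mod 312).


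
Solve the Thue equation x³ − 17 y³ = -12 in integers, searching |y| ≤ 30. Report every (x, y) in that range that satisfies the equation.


The equation is x³ - 17y³ = -12. For fixed y, x³ = 17·y³ − 12, so a solution requires the RHS to be a perfect cube.
Strategy: iterate y from -30 to 30, compute RHS = 17·y³ − 12, and check whether it is a (positive or negative) perfect cube.
Check small values of y:
  y = 0: RHS = -12 is not a perfect cube.
  y = 1: RHS = 5 is not a perfect cube.
  y = -1: RHS = -29 is not a perfect cube.
  y = 2: RHS = 124 is not a perfect cube.
  y = -2: RHS = -148 is not a perfect cube.
  y = 3: RHS = 447 is not a perfect cube.
  y = -3: RHS = -471 is not a perfect cube.
Continuing the search up to |y| = 30 finds no solutions either.
No (x, y) in the scanned range satisfies the equation.

No integer solutions with |y| ≤ 30.


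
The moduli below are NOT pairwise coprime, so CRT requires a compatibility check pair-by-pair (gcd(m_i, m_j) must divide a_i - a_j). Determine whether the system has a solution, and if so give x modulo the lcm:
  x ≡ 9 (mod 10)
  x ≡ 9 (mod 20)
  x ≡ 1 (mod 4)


Moduli 10, 20, 4 are not pairwise coprime, so CRT works modulo lcm(m_i) when all pairwise compatibility conditions hold.
Pairwise compatibility: gcd(m_i, m_j) must divide a_i - a_j for every pair.
Merge one congruence at a time:
  Start: x ≡ 9 (mod 10).
  Combine with x ≡ 9 (mod 20): gcd(10, 20) = 10; 9 - 9 = 0, which IS divisible by 10, so compatible.
    Write x = 9 + 10·t and substitute into x ≡ 9 (mod 20): 10·t ≡ 9 − 9 = 0 (mod 20).
    Divide the congruence (and modulus) by g = 10: 1·t ≡ 0 (mod 2).
    So t ≡ 0 (mod 2).
    Then x = 9 + 10·0 = 9, valid modulo lcm(10, 20) = 20: x ≡ 9 (mod 20).
  Combine with x ≡ 1 (mod 4): gcd(20, 4) = 4; 1 - 9 = -8, which IS divisible by 4, so compatible.
    Write x = 9 + 20·t and substitute into x ≡ 1 (mod 4): 20·t ≡ 1 − 9 = -8 (mod 4).
    Divide the congruence (and modulus) by g = 4: 5·t ≡ -2 (mod 1).
    Modulo 1 every t works; take t = 0.
    Then x = 9 + 20·0 = 9, valid modulo lcm(20, 4) = 20: x ≡ 9 (mod 20).
Verify: 9 mod 10 = 9, 9 mod 20 = 9, 9 mod 4 = 1.

x ≡ 9 (mod 20).


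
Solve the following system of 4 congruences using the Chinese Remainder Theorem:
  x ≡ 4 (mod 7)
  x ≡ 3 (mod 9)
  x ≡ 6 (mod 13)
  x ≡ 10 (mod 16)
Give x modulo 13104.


Product of moduli M = 7 · 9 · 13 · 16 = 13104.
Merge one congruence at a time:
  Start: x ≡ 4 (mod 7).
  Combine with x ≡ 3 (mod 9); new modulus lcm = 63.
    Write x = 4 + 7·t and substitute into x ≡ 3 (mod 9): 7·t ≡ 3 − 4 = -1 (mod 9).
    Reduce coefficients mod 9: 7·t ≡ 8 (mod 9).
    The inverse of 7 mod 9 is 4 (since 7·4 = 28 = 3·9 + 1), so t ≡ 4·8 = 32 ≡ 5 (mod 9).
    Then x = 4 + 7·5 = 39, valid modulo lcm(7, 9) = 63: x ≡ 39 (mod 63).
  Combine with x ≡ 6 (mod 13); new modulus lcm = 819.
    Write x = 39 + 63·t and substitute into x ≡ 6 (mod 13): 63·t ≡ 6 − 39 = -33 (mod 13).
    Reduce coefficients mod 13: 11·t ≡ 6 (mod 13).
    The inverse of 11 mod 13 is 6 (since 11·6 = 66 = 5·13 + 1), so t ≡ 6·6 = 36 ≡ 10 (mod 13).
    Then x = 39 + 63·10 = 669, valid modulo lcm(63, 13) = 819: x ≡ 669 (mod 819).
  Combine with x ≡ 10 (mod 16); new modulus lcm = 13104.
    Write x = 669 + 819·t and substitute into x ≡ 10 (mod 16): 819·t ≡ 10 − 669 = -659 (mod 16).
    Reduce coefficients mod 16: 3·t ≡ 13 (mod 16).
    The inverse of 3 mod 16 is 11 (since 3·11 = 33 = 2·16 + 1), so t ≡ 11·13 = 143 ≡ 15 (mod 16).
    Then x = 669 + 819·15 = 12954, valid modulo lcm(819, 16) = 13104: x ≡ 12954 (mod 13104).
Verify against each original: 12954 mod 7 = 4, 12954 mod 9 = 3, 12954 mod 13 = 6, 12954 mod 16 = 10.

x ≡ 12954 (mod 13104).


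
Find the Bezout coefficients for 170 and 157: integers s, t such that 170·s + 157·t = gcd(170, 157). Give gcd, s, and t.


Euclidean algorithm on (170, 157) — divide until remainder is 0:
  170 = 1 · 157 + 13
  157 = 12 · 13 + 1
  13 = 13 · 1 + 0
gcd(170, 157) = 1.
Track Bezout coefficients alongside the remainders: start with r₀ = 170 = a·1 + b·0 (s = 1, t = 0) and r₁ = 157 = a·0 + b·1 (s = 0, t = 1); each new remainder r_{k+1} = r_{k-1} − q_k·r_k inherits s_{k+1} = s_{k-1} − q_k·s_k, t_{k+1} = t_{k-1} − q_k·t_k, so r_k = a·s_k + b·t_k at every step:
  q = 1: r = 13, s = 1 − 1·0 = 1, t = 0 − 1·1 = -1  (check: 170·1 + 157·(-1) = 13)
  q = 12: r = 1, s = 0 − 12·1 = -12, t = 1 − 12·(-1) = 13  (check: 170·(-12) + 157·13 = 1)
The row with r = 1 (the gcd) gives the Bezout coefficients s = -12, t = 13.
Result: 170 · (-12) + 157 · (13) = 1.

gcd(170, 157) = 1; s = -12, t = 13 (check: 170·(-12) + 157·13 = 1).


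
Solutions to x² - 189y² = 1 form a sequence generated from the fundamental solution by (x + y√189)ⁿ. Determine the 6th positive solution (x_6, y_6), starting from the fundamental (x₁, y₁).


Step 1: Find the fundamental solution (x₁, y₁) of x² - 189y² = 1.
  Expand √189 as a continued fraction. a₀ = ⌊√189⌋ = 13; iterate m_{k+1} = d_k·a_k − m_k, d_{k+1} = (189 − m_{k+1}²)/d_k, a_{k+1} = ⌊(a₀ + m_{k+1})/d_{k+1}⌋ (starting m₀ = 0, d₀ = 1), with convergents p_k = a_k·p_{k-1} + p_{k-2}, q_k = a_k·q_{k-1} + q_{k-2} (p₋₁ = 1, q₋₁ = 0):
  k = 0: a₀ = 13; p₀/q₀ = 13/1; p₀² − 189·q₀² = 169 − 189 = -20.
  k = 1: m = 13, d = 20, a = ⌊(13 + 13)/20⌋ = 1; p/q = (1·13 + 1)/(1·1 + 0) = 14/1; p² − 189·q² = 196 − 189 = 7.
  k = 2: m = 7, d = 7, a = ⌊(13 + 7)/7⌋ = 2; p/q = (2·14 + 13)/(2·1 + 1) = 41/3; p² − 189·q² = 1681 − 1701 = -20.
  k = 3: m = 7, d = 20, a = ⌊(13 + 7)/20⌋ = 1; p/q = (1·41 + 14)/(1·3 + 1) = 55/4; p² − 189·q² = 3025 − 3024 = 1.
  The first convergent with p² − 189·q² = 1 gives the fundamental solution (x₁, y₁) = (55, 4).
Step 2: Apply the recurrence (x_{n+1}, y_{n+1}) = (x₁x_n + 189y₁y_n, x₁y_n + y₁x_n) repeatedly.
  From (x_1, y_1) = (55, 4): x_2 = 55·55 + 189·4·4 = 6049; y_2 = 55·4 + 4·55 = 440.
  From (x_2, y_2) = (6049, 440): x_3 = 55·6049 + 189·4·440 = 665335; y_3 = 55·440 + 4·6049 = 48396.
  From (x_3, y_3) = (665335, 48396): x_4 = 55·665335 + 189·4·48396 = 73180801; y_4 = 55·48396 + 4·665335 = 5323120.
  From (x_4, y_4) = (73180801, 5323120): x_5 = 55·73180801 + 189·4·5323120 = 8049222775; y_5 = 55·5323120 + 4·73180801 = 585494804.
  From (x_5, y_5) = (8049222775, 585494804): x_6 = 55·8049222775 + 189·4·585494804 = 885341324449; y_6 = 55·585494804 + 4·8049222775 = 64399105320.
Step 3: Verify x_6² - 189·y_6² = 783829260777109485153601 - 783829260777109485153600 = 1 (should be 1). ✓

(x_1, y_1) = (55, 4); (x_6, y_6) = (885341324449, 64399105320).


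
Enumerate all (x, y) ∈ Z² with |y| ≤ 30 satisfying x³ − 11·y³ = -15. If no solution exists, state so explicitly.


The equation is x³ - 11y³ = -15. For fixed y, x³ = 11·y³ − 15, so a solution requires the RHS to be a perfect cube.
Strategy: iterate y from -30 to 30, compute RHS = 11·y³ − 15, and check whether it is a (positive or negative) perfect cube.
Check small values of y:
  y = 0: RHS = -15 is not a perfect cube.
  y = 1: RHS = -4 is not a perfect cube.
  y = -1: RHS = -26 is not a perfect cube.
  y = 2: RHS = 73 is not a perfect cube.
  y = -2: RHS = -103 is not a perfect cube.
  y = 3: RHS = 282 is not a perfect cube.
  y = -3: RHS = -312 is not a perfect cube.
Continuing the search up to |y| = 30 finds no solutions either.
No (x, y) in the scanned range satisfies the equation.

No integer solutions with |y| ≤ 30.


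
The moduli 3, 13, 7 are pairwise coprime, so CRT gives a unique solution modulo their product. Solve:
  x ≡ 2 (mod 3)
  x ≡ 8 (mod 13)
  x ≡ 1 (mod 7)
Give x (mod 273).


Moduli 3, 13, 7 are pairwise coprime; by CRT there is a unique solution modulo M = 3 · 13 · 7 = 273.
Solve pairwise, accumulating the modulus:
  Start with x ≡ 2 (mod 3).
  Combine with x ≡ 8 (mod 13): since gcd(3, 13) = 1, we get a unique residue mod 39.
    Write x = 2 + 3·t and substitute into x ≡ 8 (mod 13): 3·t ≡ 8 − 2 = 6 (mod 13).
    The inverse of 3 mod 13 is 9 (since 3·9 = 27 = 2·13 + 1), so t ≡ 9·6 = 54 ≡ 2 (mod 13).
    Then x = 2 + 3·2 = 8, valid modulo lcm(3, 13) = 39: x ≡ 8 (mod 39).
  Combine with x ≡ 1 (mod 7): since gcd(39, 7) = 1, we get a unique residue mod 273.
    Write x = 8 + 39·t and substitute into x ≡ 1 (mod 7): 39·t ≡ 1 − 8 = -7 (mod 7).
    Reduce coefficients mod 7: 4·t ≡ 0 (mod 7).
    The inverse of 4 mod 7 is 2 (since 4·2 = 8 = 1·7 + 1), so t ≡ 2·0 = 0 ≡ 0 (mod 7).
    Then x = 8 + 39·0 = 8, valid modulo lcm(39, 7) = 273: x ≡ 8 (mod 273).
Verify: 8 mod 3 = 2 ✓, 8 mod 13 = 8 ✓, 8 mod 7 = 1 ✓.

x ≡ 8 (mod 273).


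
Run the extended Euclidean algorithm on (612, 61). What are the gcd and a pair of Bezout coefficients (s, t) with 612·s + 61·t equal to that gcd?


Euclidean algorithm on (612, 61) — divide until remainder is 0:
  612 = 10 · 61 + 2
  61 = 30 · 2 + 1
  2 = 2 · 1 + 0
gcd(612, 61) = 1.
Track Bezout coefficients alongside the remainders: start with r₀ = 612 = a·1 + b·0 (s = 1, t = 0) and r₁ = 61 = a·0 + b·1 (s = 0, t = 1); each new remainder r_{k+1} = r_{k-1} − q_k·r_k inherits s_{k+1} = s_{k-1} − q_k·s_k, t_{k+1} = t_{k-1} − q_k·t_k, so r_k = a·s_k + b·t_k at every step:
  q = 10: r = 2, s = 1 − 10·0 = 1, t = 0 − 10·1 = -10  (check: 612·1 + 61·(-10) = 2)
  q = 30: r = 1, s = 0 − 30·1 = -30, t = 1 − 30·(-10) = 301  (check: 612·(-30) + 61·301 = 1)
The row with r = 1 (the gcd) gives the Bezout coefficients s = -30, t = 301.
Result: 612 · (-30) + 61 · (301) = 1.

gcd(612, 61) = 1; s = -30, t = 301 (check: 612·(-30) + 61·301 = 1).


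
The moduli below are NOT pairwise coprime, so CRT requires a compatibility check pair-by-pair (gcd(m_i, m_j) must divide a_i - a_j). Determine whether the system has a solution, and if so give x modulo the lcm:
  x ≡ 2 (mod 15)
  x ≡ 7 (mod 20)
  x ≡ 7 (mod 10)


Moduli 15, 20, 10 are not pairwise coprime, so CRT works modulo lcm(m_i) when all pairwise compatibility conditions hold.
Pairwise compatibility: gcd(m_i, m_j) must divide a_i - a_j for every pair.
Merge one congruence at a time:
  Start: x ≡ 2 (mod 15).
  Combine with x ≡ 7 (mod 20): gcd(15, 20) = 5; 7 - 2 = 5, which IS divisible by 5, so compatible.
    Write x = 2 + 15·t and substitute into x ≡ 7 (mod 20): 15·t ≡ 7 − 2 = 5 (mod 20).
    Divide the congruence (and modulus) by g = 5: 3·t ≡ 1 (mod 4).
    The inverse of 3 mod 4 is 3 (since 3·3 = 9 = 2·4 + 1), so t ≡ 3·1 = 3 ≡ 3 (mod 4).
    Then x = 2 + 15·3 = 47, valid modulo lcm(15, 20) = 60: x ≡ 47 (mod 60).
  Combine with x ≡ 7 (mod 10): gcd(60, 10) = 10; 7 - 47 = -40, which IS divisible by 10, so compatible.
    Write x = 47 + 60·t and substitute into x ≡ 7 (mod 10): 60·t ≡ 7 − 47 = -40 (mod 10).
    Divide the congruence (and modulus) by g = 10: 6·t ≡ -4 (mod 1).
    Modulo 1 every t works; take t = 0.
    Then x = 47 + 60·0 = 47, valid modulo lcm(60, 10) = 60: x ≡ 47 (mod 60).
Verify: 47 mod 15 = 2, 47 mod 20 = 7, 47 mod 10 = 7.

x ≡ 47 (mod 60).


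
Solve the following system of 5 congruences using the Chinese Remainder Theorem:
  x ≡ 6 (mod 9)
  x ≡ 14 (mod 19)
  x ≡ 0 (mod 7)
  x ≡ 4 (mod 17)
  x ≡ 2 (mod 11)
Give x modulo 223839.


Product of moduli M = 9 · 19 · 7 · 17 · 11 = 223839.
Merge one congruence at a time:
  Start: x ≡ 6 (mod 9).
  Combine with x ≡ 14 (mod 19); new modulus lcm = 171.
    Write x = 6 + 9·t and substitute into x ≡ 14 (mod 19): 9·t ≡ 14 − 6 = 8 (mod 19).
    The inverse of 9 mod 19 is 17 (since 9·17 = 153 = 8·19 + 1), so t ≡ 17·8 = 136 ≡ 3 (mod 19).
    Then x = 6 + 9·3 = 33, valid modulo lcm(9, 19) = 171: x ≡ 33 (mod 171).
  Combine with x ≡ 0 (mod 7); new modulus lcm = 1197.
    Write x = 33 + 171·t and substitute into x ≡ 0 (mod 7): 171·t ≡ 0 − 33 = -33 (mod 7).
    Reduce coefficients mod 7: 3·t ≡ 2 (mod 7).
    The inverse of 3 mod 7 is 5 (since 3·5 = 15 = 2·7 + 1), so t ≡ 5·2 = 10 ≡ 3 (mod 7).
    Then x = 33 + 171·3 = 546, valid modulo lcm(171, 7) = 1197: x ≡ 546 (mod 1197).
  Combine with x ≡ 4 (mod 17); new modulus lcm = 20349.
    Write x = 546 + 1197·t and substitute into x ≡ 4 (mod 17): 1197·t ≡ 4 − 546 = -542 (mod 17).
    Reduce coefficients mod 17: 7·t ≡ 2 (mod 17).
    The inverse of 7 mod 17 is 5 (since 7·5 = 35 = 2·17 + 1), so t ≡ 5·2 = 10 ≡ 10 (mod 17).
    Then x = 546 + 1197·10 = 12516, valid modulo lcm(1197, 17) = 20349: x ≡ 12516 (mod 20349).
  Combine with x ≡ 2 (mod 11); new modulus lcm = 223839.
    Write x = 12516 + 20349·t and substitute into x ≡ 2 (mod 11): 20349·t ≡ 2 − 12516 = -12514 (mod 11).
    Reduce coefficients mod 11: 10·t ≡ 4 (mod 11).
    The inverse of 10 mod 11 is 10 (since 10·10 = 100 = 9·11 + 1), so t ≡ 10·4 = 40 ≡ 7 (mod 11).
    Then x = 12516 + 20349·7 = 154959, valid modulo lcm(20349, 11) = 223839: x ≡ 154959 (mod 223839).
Verify against each original: 154959 mod 9 = 6, 154959 mod 19 = 14, 154959 mod 7 = 0, 154959 mod 17 = 4, 154959 mod 11 = 2.

x ≡ 154959 (mod 223839).


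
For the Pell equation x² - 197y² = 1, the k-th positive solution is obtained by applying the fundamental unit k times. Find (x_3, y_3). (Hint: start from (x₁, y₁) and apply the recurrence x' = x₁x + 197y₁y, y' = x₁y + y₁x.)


Step 1: Find the fundamental solution (x₁, y₁) of x² - 197y² = 1.
  Expand √197 as a continued fraction. a₀ = ⌊√197⌋ = 14; iterate m_{k+1} = d_k·a_k − m_k, d_{k+1} = (197 − m_{k+1}²)/d_k, a_{k+1} = ⌊(a₀ + m_{k+1})/d_{k+1}⌋ (starting m₀ = 0, d₀ = 1), with convergents p_k = a_k·p_{k-1} + p_{k-2}, q_k = a_k·q_{k-1} + q_{k-2} (p₋₁ = 1, q₋₁ = 0):
  k = 0: a₀ = 14; p₀/q₀ = 14/1; p₀² − 197·q₀² = 196 − 197 = -1.
  k = 1: m = 14, d = 1, a = ⌊(14 + 14)/1⌋ = 28; p/q = (28·14 + 1)/(28·1 + 0) = 393/28; p² − 197·q² = 154449 − 154448 = 1.
  The first convergent with p² − 197·q² = 1 gives the fundamental solution (x₁, y₁) = (393, 28).
Step 2: Apply the recurrence (x_{n+1}, y_{n+1}) = (x₁x_n + 197y₁y_n, x₁y_n + y₁x_n) repeatedly.
  From (x_1, y_1) = (393, 28): x_2 = 393·393 + 197·28·28 = 308897; y_2 = 393·28 + 28·393 = 22008.
  From (x_2, y_2) = (308897, 22008): x_3 = 393·308897 + 197·28·22008 = 242792649; y_3 = 393·22008 + 28·308897 = 17298260.
Step 3: Verify x_3² - 197·y_3² = 58948270408437201 - 58948270408437200 = 1 (should be 1). ✓

(x_1, y_1) = (393, 28); (x_3, y_3) = (242792649, 17298260).


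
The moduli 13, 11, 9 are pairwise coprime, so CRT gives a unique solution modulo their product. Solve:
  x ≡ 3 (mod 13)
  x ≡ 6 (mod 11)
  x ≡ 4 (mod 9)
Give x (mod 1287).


Moduli 13, 11, 9 are pairwise coprime; by CRT there is a unique solution modulo M = 13 · 11 · 9 = 1287.
Solve pairwise, accumulating the modulus:
  Start with x ≡ 3 (mod 13).
  Combine with x ≡ 6 (mod 11): since gcd(13, 11) = 1, we get a unique residue mod 143.
    Write x = 3 + 13·t and substitute into x ≡ 6 (mod 11): 13·t ≡ 6 − 3 = 3 (mod 11).
    Reduce coefficients mod 11: 2·t ≡ 3 (mod 11).
    The inverse of 2 mod 11 is 6 (since 2·6 = 12 = 1·11 + 1), so t ≡ 6·3 = 18 ≡ 7 (mod 11).
    Then x = 3 + 13·7 = 94, valid modulo lcm(13, 11) = 143: x ≡ 94 (mod 143).
  Combine with x ≡ 4 (mod 9): since gcd(143, 9) = 1, we get a unique residue mod 1287.
    Write x = 94 + 143·t and substitute into x ≡ 4 (mod 9): 143·t ≡ 4 − 94 = -90 (mod 9).
    Reduce coefficients mod 9: 8·t ≡ 0 (mod 9).
    The inverse of 8 mod 9 is 8 (since 8·8 = 64 = 7·9 + 1), so t ≡ 8·0 = 0 ≡ 0 (mod 9).
    Then x = 94 + 143·0 = 94, valid modulo lcm(143, 9) = 1287: x ≡ 94 (mod 1287).
Verify: 94 mod 13 = 3 ✓, 94 mod 11 = 6 ✓, 94 mod 9 = 4 ✓.

x ≡ 94 (mod 1287).


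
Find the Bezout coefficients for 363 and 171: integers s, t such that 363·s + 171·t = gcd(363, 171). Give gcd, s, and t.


Euclidean algorithm on (363, 171) — divide until remainder is 0:
  363 = 2 · 171 + 21
  171 = 8 · 21 + 3
  21 = 7 · 3 + 0
gcd(363, 171) = 3.
Track Bezout coefficients alongside the remainders: start with r₀ = 363 = a·1 + b·0 (s = 1, t = 0) and r₁ = 171 = a·0 + b·1 (s = 0, t = 1); each new remainder r_{k+1} = r_{k-1} − q_k·r_k inherits s_{k+1} = s_{k-1} − q_k·s_k, t_{k+1} = t_{k-1} − q_k·t_k, so r_k = a·s_k + b·t_k at every step:
  q = 2: r = 21, s = 1 − 2·0 = 1, t = 0 − 2·1 = -2  (check: 363·1 + 171·(-2) = 21)
  q = 8: r = 3, s = 0 − 8·1 = -8, t = 1 − 8·(-2) = 17  (check: 363·(-8) + 171·17 = 3)
The row with r = 3 (the gcd) gives the Bezout coefficients s = -8, t = 17.
Result: 363 · (-8) + 171 · (17) = 3.

gcd(363, 171) = 3; s = -8, t = 17 (check: 363·(-8) + 171·17 = 3).


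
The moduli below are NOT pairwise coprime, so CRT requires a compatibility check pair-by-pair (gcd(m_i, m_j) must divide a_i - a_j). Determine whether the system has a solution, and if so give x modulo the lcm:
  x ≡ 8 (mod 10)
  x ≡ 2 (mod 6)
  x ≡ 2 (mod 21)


Moduli 10, 6, 21 are not pairwise coprime, so CRT works modulo lcm(m_i) when all pairwise compatibility conditions hold.
Pairwise compatibility: gcd(m_i, m_j) must divide a_i - a_j for every pair.
Merge one congruence at a time:
  Start: x ≡ 8 (mod 10).
  Combine with x ≡ 2 (mod 6): gcd(10, 6) = 2; 2 - 8 = -6, which IS divisible by 2, so compatible.
    Write x = 8 + 10·t and substitute into x ≡ 2 (mod 6): 10·t ≡ 2 − 8 = -6 (mod 6).
    Divide the congruence (and modulus) by g = 2: 5·t ≡ -3 (mod 3).
    Reduce coefficients mod 3: 2·t ≡ 0 (mod 3).
    The inverse of 2 mod 3 is 2 (since 2·2 = 4 = 1·3 + 1), so t ≡ 2·0 = 0 ≡ 0 (mod 3).
    Then x = 8 + 10·0 = 8, valid modulo lcm(10, 6) = 30: x ≡ 8 (mod 30).
  Combine with x ≡ 2 (mod 21): gcd(30, 21) = 3; 2 - 8 = -6, which IS divisible by 3, so compatible.
    Write x = 8 + 30·t and substitute into x ≡ 2 (mod 21): 30·t ≡ 2 − 8 = -6 (mod 21).
    Divide the congruence (and modulus) by g = 3: 10·t ≡ -2 (mod 7).
    Reduce coefficients mod 7: 3·t ≡ 5 (mod 7).
    The inverse of 3 mod 7 is 5 (since 3·5 = 15 = 2·7 + 1), so t ≡ 5·5 = 25 ≡ 4 (mod 7).
    Then x = 8 + 30·4 = 128, valid modulo lcm(30, 21) = 210: x ≡ 128 (mod 210).
Verify: 128 mod 10 = 8, 128 mod 6 = 2, 128 mod 21 = 2.

x ≡ 128 (mod 210).


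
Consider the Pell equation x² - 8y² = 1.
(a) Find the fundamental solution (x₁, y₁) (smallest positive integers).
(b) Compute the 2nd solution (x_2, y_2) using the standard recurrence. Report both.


Step 1: Find the fundamental solution (x₁, y₁) of x² - 8y² = 1.
  Expand √8 as a continued fraction. a₀ = ⌊√8⌋ = 2; iterate m_{k+1} = d_k·a_k − m_k, d_{k+1} = (8 − m_{k+1}²)/d_k, a_{k+1} = ⌊(a₀ + m_{k+1})/d_{k+1}⌋ (starting m₀ = 0, d₀ = 1), with convergents p_k = a_k·p_{k-1} + p_{k-2}, q_k = a_k·q_{k-1} + q_{k-2} (p₋₁ = 1, q₋₁ = 0):
  k = 0: a₀ = 2; p₀/q₀ = 2/1; p₀² − 8·q₀² = 4 − 8 = -4.
  k = 1: m = 2, d = 4, a = ⌊(2 + 2)/4⌋ = 1; p/q = (1·2 + 1)/(1·1 + 0) = 3/1; p² − 8·q² = 9 − 8 = 1.
  The first convergent with p² − 8·q² = 1 gives the fundamental solution (x₁, y₁) = (3, 1).
Step 2: Apply the recurrence (x_{n+1}, y_{n+1}) = (x₁x_n + 8y₁y_n, x₁y_n + y₁x_n) repeatedly.
  From (x_1, y_1) = (3, 1): x_2 = 3·3 + 8·1·1 = 17; y_2 = 3·1 + 1·3 = 6.
Step 3: Verify x_2² - 8·y_2² = 289 - 288 = 1 (should be 1). ✓

(x_1, y_1) = (3, 1); (x_2, y_2) = (17, 6).


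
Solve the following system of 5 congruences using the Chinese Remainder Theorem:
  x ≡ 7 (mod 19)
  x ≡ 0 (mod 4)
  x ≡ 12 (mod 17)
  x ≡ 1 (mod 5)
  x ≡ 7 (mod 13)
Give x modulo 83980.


Product of moduli M = 19 · 4 · 17 · 5 · 13 = 83980.
Merge one congruence at a time:
  Start: x ≡ 7 (mod 19).
  Combine with x ≡ 0 (mod 4); new modulus lcm = 76.
    Write x = 7 + 19·t and substitute into x ≡ 0 (mod 4): 19·t ≡ 0 − 7 = -7 (mod 4).
    Reduce coefficients mod 4: 3·t ≡ 1 (mod 4).
    The inverse of 3 mod 4 is 3 (since 3·3 = 9 = 2·4 + 1), so t ≡ 3·1 = 3 ≡ 3 (mod 4).
    Then x = 7 + 19·3 = 64, valid modulo lcm(19, 4) = 76: x ≡ 64 (mod 76).
  Combine with x ≡ 12 (mod 17); new modulus lcm = 1292.
    Write x = 64 + 76·t and substitute into x ≡ 12 (mod 17): 76·t ≡ 12 − 64 = -52 (mod 17).
    Reduce coefficients mod 17: 8·t ≡ 16 (mod 17).
    The inverse of 8 mod 17 is 15 (since 8·15 = 120 = 7·17 + 1), so t ≡ 15·16 = 240 ≡ 2 (mod 17).
    Then x = 64 + 76·2 = 216, valid modulo lcm(76, 17) = 1292: x ≡ 216 (mod 1292).
  Combine with x ≡ 1 (mod 5); new modulus lcm = 6460.
    Write x = 216 + 1292·t and substitute into x ≡ 1 (mod 5): 1292·t ≡ 1 − 216 = -215 (mod 5).
    Reduce coefficients mod 5: 2·t ≡ 0 (mod 5).
    The inverse of 2 mod 5 is 3 (since 2·3 = 6 = 1·5 + 1), so t ≡ 3·0 = 0 ≡ 0 (mod 5).
    Then x = 216 + 1292·0 = 216, valid modulo lcm(1292, 5) = 6460: x ≡ 216 (mod 6460).
  Combine with x ≡ 7 (mod 13); new modulus lcm = 83980.
    Write x = 216 + 6460·t and substitute into x ≡ 7 (mod 13): 6460·t ≡ 7 − 216 = -209 (mod 13).
    Reduce coefficients mod 13: 12·t ≡ 12 (mod 13).
    The inverse of 12 mod 13 is 12 (since 12·12 = 144 = 11·13 + 1), so t ≡ 12·12 = 144 ≡ 1 (mod 13).
    Then x = 216 + 6460·1 = 6676, valid modulo lcm(6460, 13) = 83980: x ≡ 6676 (mod 83980).
Verify against each original: 6676 mod 19 = 7, 6676 mod 4 = 0, 6676 mod 17 = 12, 6676 mod 5 = 1, 6676 mod 13 = 7.

x ≡ 6676 (mod 83980).


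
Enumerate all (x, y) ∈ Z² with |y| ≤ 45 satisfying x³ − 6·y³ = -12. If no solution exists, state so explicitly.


The equation is x³ - 6y³ = -12. For fixed y, x³ = 6·y³ − 12, so a solution requires the RHS to be a perfect cube.
Strategy: iterate y from -45 to 45, compute RHS = 6·y³ − 12, and check whether it is a (positive or negative) perfect cube.
Check small values of y:
  y = 0: RHS = -12 is not a perfect cube.
  y = 1: RHS = -6 is not a perfect cube.
  y = -1: RHS = -18 is not a perfect cube.
  y = 2: RHS = 36 is not a perfect cube.
  y = -2: RHS = -60 is not a perfect cube.
  y = 3: RHS = 150 is not a perfect cube.
  y = -3: RHS = -174 is not a perfect cube.
Continuing the search up to |y| = 45 finds no solutions either.
No (x, y) in the scanned range satisfies the equation.

No integer solutions with |y| ≤ 45.


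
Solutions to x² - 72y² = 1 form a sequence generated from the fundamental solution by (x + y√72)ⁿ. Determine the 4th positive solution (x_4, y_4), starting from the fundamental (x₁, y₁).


Step 1: Find the fundamental solution (x₁, y₁) of x² - 72y² = 1.
  Expand √72 as a continued fraction. a₀ = ⌊√72⌋ = 8; iterate m_{k+1} = d_k·a_k − m_k, d_{k+1} = (72 − m_{k+1}²)/d_k, a_{k+1} = ⌊(a₀ + m_{k+1})/d_{k+1}⌋ (starting m₀ = 0, d₀ = 1), with convergents p_k = a_k·p_{k-1} + p_{k-2}, q_k = a_k·q_{k-1} + q_{k-2} (p₋₁ = 1, q₋₁ = 0):
  k = 0: a₀ = 8; p₀/q₀ = 8/1; p₀² − 72·q₀² = 64 − 72 = -8.
  k = 1: m = 8, d = 8, a = ⌊(8 + 8)/8⌋ = 2; p/q = (2·8 + 1)/(2·1 + 0) = 17/2; p² − 72·q² = 289 − 288 = 1.
  The first convergent with p² − 72·q² = 1 gives the fundamental solution (x₁, y₁) = (17, 2).
Step 2: Apply the recurrence (x_{n+1}, y_{n+1}) = (x₁x_n + 72y₁y_n, x₁y_n + y₁x_n) repeatedly.
  From (x_1, y_1) = (17, 2): x_2 = 17·17 + 72·2·2 = 577; y_2 = 17·2 + 2·17 = 68.
  From (x_2, y_2) = (577, 68): x_3 = 17·577 + 72·2·68 = 19601; y_3 = 17·68 + 2·577 = 2310.
  From (x_3, y_3) = (19601, 2310): x_4 = 17·19601 + 72·2·2310 = 665857; y_4 = 17·2310 + 2·19601 = 78472.
Step 3: Verify x_4² - 72·y_4² = 443365544449 - 443365544448 = 1 (should be 1). ✓

(x_1, y_1) = (17, 2); (x_4, y_4) = (665857, 78472).


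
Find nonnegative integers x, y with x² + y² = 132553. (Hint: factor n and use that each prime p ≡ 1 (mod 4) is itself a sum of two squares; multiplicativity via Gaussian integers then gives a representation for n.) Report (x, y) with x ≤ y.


Step 1: Factor n = 132553 = 41 · 53 · 61.
Step 2: Check the mod-4 condition on each prime factor: 41 ≡ 1 (mod 4), exponent 1; 53 ≡ 1 (mod 4), exponent 1; 61 ≡ 1 (mod 4), exponent 1.
All primes ≡ 3 (mod 4) appear to even exponent (or don't appear), so by the two-squares theorem n IS expressible as a sum of two squares.
Step 3: Build a representation. Here n = 41 · 53 · 61 is a product of primes ≡ 1 (mod 4). Each prime p ≡ 1 (mod 4) is itself a sum of two squares; find a² by testing p − a² for a perfect square:
  41: 41 − 1² = 40, 41 − 2² = 37, 41 − 3² = 32, 41 − 4² = 25 = 5² ⇒ 41 = 4² + 5².
  53: 53 − 1² = 52, 53 − 2² = 49 = 7² ⇒ 53 = 2² + 7².
  61: 61 − 1² = 60, 61 − 2² = 57, 61 − 3² = 52, 61 − 4² = 45, 61 − 5² = 36 = 6² ⇒ 61 = 5² + 6².
  Combine using the Brahmagupta–Fibonacci identity (a² + b²)(c² + d²) = (ac − bd)² + (ad + bc)² = (ac + bd)² + (ad − bc)²:
  41 · 53 = 2173: from (4² + 5²)(2² + 7²), take (4·2 − 5·7, 4·7 + 5·2) = (8 − 35, 28 + 10) = (-27, 38); dropping signs (only squares matter) gives (27, 38); check 27² + 38² = 729 + 1444 = 2173 ✓.
  2173 · 61 = 132553: from (27² + 38²)(5² + 6²), take (27·5 − 38·6, 27·6 + 38·5) = (135 − 228, 162 + 190) = (-93, 352); dropping signs (only squares matter) gives (93, 352); check 93² + 352² = 8649 + 123904 = 132553 ✓.
Step 4: Order so x ≤ y and verify: 93² + 352² = 8649 + 123904 = 132553 = n. ✓

n = 132553 = 93² + 352² (one valid representation with x ≤ y).


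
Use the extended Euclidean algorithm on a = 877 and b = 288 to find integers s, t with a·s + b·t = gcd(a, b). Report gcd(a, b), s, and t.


Euclidean algorithm on (877, 288) — divide until remainder is 0:
  877 = 3 · 288 + 13
  288 = 22 · 13 + 2
  13 = 6 · 2 + 1
  2 = 2 · 1 + 0
gcd(877, 288) = 1.
Track Bezout coefficients alongside the remainders: start with r₀ = 877 = a·1 + b·0 (s = 1, t = 0) and r₁ = 288 = a·0 + b·1 (s = 0, t = 1); each new remainder r_{k+1} = r_{k-1} − q_k·r_k inherits s_{k+1} = s_{k-1} − q_k·s_k, t_{k+1} = t_{k-1} − q_k·t_k, so r_k = a·s_k + b·t_k at every step:
  q = 3: r = 13, s = 1 − 3·0 = 1, t = 0 − 3·1 = -3  (check: 877·1 + 288·(-3) = 13)
  q = 22: r = 2, s = 0 − 22·1 = -22, t = 1 − 22·(-3) = 67  (check: 877·(-22) + 288·67 = 2)
  q = 6: r = 1, s = 1 − 6·(-22) = 133, t = -3 − 6·67 = -405  (check: 877·133 + 288·(-405) = 1)
The row with r = 1 (the gcd) gives the Bezout coefficients s = 133, t = -405.
Result: 877 · (133) + 288 · (-405) = 1.

gcd(877, 288) = 1; s = 133, t = -405 (check: 877·133 + 288·(-405) = 1).


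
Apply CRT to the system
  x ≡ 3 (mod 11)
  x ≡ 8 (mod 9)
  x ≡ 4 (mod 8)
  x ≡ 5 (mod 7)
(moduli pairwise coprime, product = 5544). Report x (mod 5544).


Product of moduli M = 11 · 9 · 8 · 7 = 5544.
Merge one congruence at a time:
  Start: x ≡ 3 (mod 11).
  Combine with x ≡ 8 (mod 9); new modulus lcm = 99.
    Write x = 3 + 11·t and substitute into x ≡ 8 (mod 9): 11·t ≡ 8 − 3 = 5 (mod 9).
    Reduce coefficients mod 9: 2·t ≡ 5 (mod 9).
    The inverse of 2 mod 9 is 5 (since 2·5 = 10 = 1·9 + 1), so t ≡ 5·5 = 25 ≡ 7 (mod 9).
    Then x = 3 + 11·7 = 80, valid modulo lcm(11, 9) = 99: x ≡ 80 (mod 99).
  Combine with x ≡ 4 (mod 8); new modulus lcm = 792.
    Write x = 80 + 99·t and substitute into x ≡ 4 (mod 8): 99·t ≡ 4 − 80 = -76 (mod 8).
    Reduce coefficients mod 8: 3·t ≡ 4 (mod 8).
    The inverse of 3 mod 8 is 3 (since 3·3 = 9 = 1·8 + 1), so t ≡ 3·4 = 12 ≡ 4 (mod 8).
    Then x = 80 + 99·4 = 476, valid modulo lcm(99, 8) = 792: x ≡ 476 (mod 792).
  Combine with x ≡ 5 (mod 7); new modulus lcm = 5544.
    Write x = 476 + 792·t and substitute into x ≡ 5 (mod 7): 792·t ≡ 5 − 476 = -471 (mod 7).
    Reduce coefficients mod 7: 1·t ≡ 5 (mod 7).
    So t ≡ 5 (mod 7).
    Then x = 476 + 792·5 = 4436, valid modulo lcm(792, 7) = 5544: x ≡ 4436 (mod 5544).
Verify against each original: 4436 mod 11 = 3, 4436 mod 9 = 8, 4436 mod 8 = 4, 4436 mod 7 = 5.

x ≡ 4436 (mod 5544).


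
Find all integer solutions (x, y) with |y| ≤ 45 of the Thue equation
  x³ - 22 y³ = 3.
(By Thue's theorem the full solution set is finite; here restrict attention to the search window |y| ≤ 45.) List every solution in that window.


The equation is x³ - 22y³ = 3. For fixed y, x³ = 22·y³ + 3, so a solution requires the RHS to be a perfect cube.
Strategy: iterate y from -45 to 45, compute RHS = 22·y³ + 3, and check whether it is a (positive or negative) perfect cube.
Check small values of y:
  y = 0: RHS = 3 is not a perfect cube.
  y = 1: RHS = 25 is not a perfect cube.
  y = -1: RHS = -19 is not a perfect cube.
  y = 2: RHS = 179 is not a perfect cube.
  y = -2: RHS = -173 is not a perfect cube.
  y = 3: RHS = 597 is not a perfect cube.
  y = -3: RHS = -591 is not a perfect cube.
Continuing the search up to |y| = 45 finds no solutions either.
No (x, y) in the scanned range satisfies the equation.

No integer solutions with |y| ≤ 45.


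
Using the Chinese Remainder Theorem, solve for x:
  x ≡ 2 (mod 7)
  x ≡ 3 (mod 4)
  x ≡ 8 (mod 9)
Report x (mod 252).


Moduli 7, 4, 9 are pairwise coprime; by CRT there is a unique solution modulo M = 7 · 4 · 9 = 252.
Solve pairwise, accumulating the modulus:
  Start with x ≡ 2 (mod 7).
  Combine with x ≡ 3 (mod 4): since gcd(7, 4) = 1, we get a unique residue mod 28.
    Write x = 2 + 7·t and substitute into x ≡ 3 (mod 4): 7·t ≡ 3 − 2 = 1 (mod 4).
    Reduce coefficients mod 4: 3·t ≡ 1 (mod 4).
    The inverse of 3 mod 4 is 3 (since 3·3 = 9 = 2·4 + 1), so t ≡ 3·1 = 3 ≡ 3 (mod 4).
    Then x = 2 + 7·3 = 23, valid modulo lcm(7, 4) = 28: x ≡ 23 (mod 28).
  Combine with x ≡ 8 (mod 9): since gcd(28, 9) = 1, we get a unique residue mod 252.
    Write x = 23 + 28·t and substitute into x ≡ 8 (mod 9): 28·t ≡ 8 − 23 = -15 (mod 9).
    Reduce coefficients mod 9: 1·t ≡ 3 (mod 9).
    So t ≡ 3 (mod 9).
    Then x = 23 + 28·3 = 107, valid modulo lcm(28, 9) = 252: x ≡ 107 (mod 252).
Verify: 107 mod 7 = 2 ✓, 107 mod 4 = 3 ✓, 107 mod 9 = 8 ✓.

x ≡ 107 (mod 252).
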